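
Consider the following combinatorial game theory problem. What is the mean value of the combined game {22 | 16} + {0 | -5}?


G1 = {22 | 16}, G2 = {0 | -5}
Each is a switch {a | b} with numbers a > b; its mean value is (a + b)/2, and mean value is additive over game sums: m(G1 + G2) = m(G1) + m(G2).
Mean of G1 = (22 + (16))/2 = 38/2 = 19
Mean of G2 = (0 + (-5))/2 = -5/2 = -5/2
Mean of G1 + G2 = 19 + -5/2 = 33/2

33/2


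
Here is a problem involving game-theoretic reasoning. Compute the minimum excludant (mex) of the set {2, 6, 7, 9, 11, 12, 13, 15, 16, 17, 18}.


Set = {2, 6, 7, 9, 11, 12, 13, 15, 16, 17, 18}
0 is NOT in the set. This is the mex.
mex = 0

0


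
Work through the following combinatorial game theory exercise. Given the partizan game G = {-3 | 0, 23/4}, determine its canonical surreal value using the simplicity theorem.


Left options: {-3}, max = -3
Right options: {0, 23/4}, min = 0
All options are numbers and max(Left) < min(Right), so by the simplicity theorem the value is the simplest (earliest-born) number strictly between -3 and 0.
Integers -2 through -1 all lie strictly between -3 and 0.
Among integers, the simplest (lowest birthday = smallest |n|; 0 is born on day 0, +-n on day n) is -1.
No non-integer in the interval can be simpler: if x is a non-integer in the interval, then floor(x) or ceil(x) also lies in the interval (the interval contains an integer), and both are proper prefixes of x's sign expansion, i.e. born earlier. So the game value is -1.
Game value = -1

-1


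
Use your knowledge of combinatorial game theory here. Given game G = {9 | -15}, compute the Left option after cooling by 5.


Original game: {9 | -15} (a switch {a | b} with a > b).
Cooling by t (for t below the temperature (a - b)/2 = 12) taxes each move by t: {a | b} cooled by t is {a - t | b + t}.
Cooling amount: t = 5
Cooled Left option: 9 - 5 = 4
Cooled Right option: -15 + 5 = -10
Cooled game: {4 | -10}
Left option = 4

4


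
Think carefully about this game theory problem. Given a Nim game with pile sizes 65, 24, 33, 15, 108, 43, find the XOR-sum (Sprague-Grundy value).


We need the XOR (exclusive or) of all pile sizes.
After XOR-ing pile 1 (size 65): 0 XOR 65 = 65
After XOR-ing pile 2 (size 24): 65 XOR 24 = 89
After XOR-ing pile 3 (size 33): 89 XOR 33 = 120
After XOR-ing pile 4 (size 15): 120 XOR 15 = 119
After XOR-ing pile 5 (size 108): 119 XOR 108 = 27
After XOR-ing pile 6 (size 43): 27 XOR 43 = 48
The Nim-value of this position is 48.

48


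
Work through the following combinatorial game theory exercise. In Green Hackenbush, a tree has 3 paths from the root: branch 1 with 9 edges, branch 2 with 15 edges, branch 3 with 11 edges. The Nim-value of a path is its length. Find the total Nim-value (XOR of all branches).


The tree has 3 branches from the ground vertex.
In Green Hackenbush, the Nim-value of a simple path of length k is k.
Branch 1: length 9, Nim-value = 9
Branch 2: length 15, Nim-value = 15
Branch 3: length 11, Nim-value = 11
Total Nim-value = XOR of all branch values:
0 XOR 9 = 9
9 XOR 15 = 6
6 XOR 11 = 13
Nim-value of the tree = 13

13


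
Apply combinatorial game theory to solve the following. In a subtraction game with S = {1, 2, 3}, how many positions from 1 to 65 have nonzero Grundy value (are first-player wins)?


Subtraction set S = {1, 2, 3}, so G(n) = n mod 4.
G(n) = 0 when n is a multiple of 4.
Multiples of 4 in [1, 65]: 16
N-positions (nonzero Grundy) = 65 - 16 = 49

49


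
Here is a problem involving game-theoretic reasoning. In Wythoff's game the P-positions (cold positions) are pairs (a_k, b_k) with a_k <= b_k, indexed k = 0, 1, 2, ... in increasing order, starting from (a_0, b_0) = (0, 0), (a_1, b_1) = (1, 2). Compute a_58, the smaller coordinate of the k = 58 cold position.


By Wythoff's theorem, a_k = floor(k * phi) and b_k = floor(k * phi^2) = a_k + k, where phi = (1 + sqrt(5))/2 is the golden ratio.
phi = (1 + sqrt(5))/2 = 1.618034
k = 58
k * phi = 58 * 1.618034 = 93.845971
a_58 = floor(k * phi) = 93

93


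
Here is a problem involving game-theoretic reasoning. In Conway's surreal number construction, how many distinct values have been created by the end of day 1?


Day 0: {|} = 0 is born. Count = 1.
Day n: the number of surreal numbers born by day n is 2^(n+1) - 1.
By day 0: 2^1 - 1 = 1
By day 1: 2^2 - 1 = 3
By day 1: 3 surreal numbers.

3


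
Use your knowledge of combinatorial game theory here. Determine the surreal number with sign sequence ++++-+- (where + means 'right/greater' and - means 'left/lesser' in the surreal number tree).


Sign expansion: ++++-+-
Rule: track bounds (lo, hi), initially (-inf, +inf). On '+', the current value becomes lo and we move to the simplest number in (value, hi): value + 1 if hi = +inf, otherwise the midpoint (value + hi)/2. On '-', the current value becomes hi and we move to value - 1 if lo = -inf, otherwise the midpoint (lo + value)/2.
Start at 0.
Step 1: sign = +, move right. Bounds: (0, +inf). Value = 1
Step 2: sign = +, move right. Bounds: (1, +inf). Value = 2
Step 3: sign = +, move right. Bounds: (2, +inf). Value = 3
Step 4: sign = +, move right. Bounds: (3, +inf). Value = 4
Step 5: sign = -, move left. Bounds: (3, 4). Value = 7/2
Step 6: sign = +, move right. Bounds: (7/2, 4). Value = 15/4
Step 7: sign = -, move left. Bounds: (7/2, 15/4). Value = 29/8
The surreal number with sign expansion ++++-+- is 29/8.

29/8


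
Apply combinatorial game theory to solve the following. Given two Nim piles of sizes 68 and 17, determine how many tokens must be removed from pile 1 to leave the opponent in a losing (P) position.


Piles: 68 and 17
Current XOR: 68 XOR 17 = 85 (non-zero, so this is an N-position).
To make the XOR zero, we need to find a move that balances the piles.
For pile 1 (size 68): target = 68 XOR 85 = 17
We reduce pile 1 from 68 to 17.
Tokens removed: 68 - 17 = 51
Verification: 17 XOR 17 = 0

51


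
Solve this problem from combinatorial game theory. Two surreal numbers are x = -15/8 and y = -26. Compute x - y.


x = -15/8, y = -26
Converting to common denominator: 8
x = -15/8, y = -208/8
x - y = -15/8 - -26 = 193/8

193/8


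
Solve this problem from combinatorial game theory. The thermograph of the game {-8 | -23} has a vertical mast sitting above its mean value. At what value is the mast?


Game = {-8 | -23}, a switch {a | b} with numbers a > b.
Its thermograph has left wall a - t and right wall b + t, which meet at t = (a - b)/2, where both equal (a + b)/2. So the mast (mean value) is at (a + b)/2.
Mean = (-8 + (-23))/2 = -31/2 = -31/2

-31/2


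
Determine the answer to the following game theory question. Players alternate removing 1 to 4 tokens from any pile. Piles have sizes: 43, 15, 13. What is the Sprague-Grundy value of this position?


Subtraction set: {1, 2, 3, 4}
For this subtraction set, G(n) = n mod 5 (period = max + 1 = 5).
Pile 1 (size 43): G(43) = 43 mod 5 = 3
Pile 2 (size 15): G(15) = 15 mod 5 = 0
Pile 3 (size 13): G(13) = 13 mod 5 = 3
Total Grundy value = XOR of all: 3 XOR 0 XOR 3 = 0

0


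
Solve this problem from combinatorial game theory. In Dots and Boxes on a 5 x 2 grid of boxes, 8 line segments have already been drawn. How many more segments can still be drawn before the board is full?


Grid: 5 x 2 boxes, i.e. 6 rows and 3 columns of dots.
Horizontal edges: (rows + 1) * cols = 6 * 2 = 12
Vertical edges: rows * (cols + 1) = 5 * 3 = 15
Total edges: 12 + 15 = 27
Edges drawn: 8
Remaining: 27 - 8 = 19

19


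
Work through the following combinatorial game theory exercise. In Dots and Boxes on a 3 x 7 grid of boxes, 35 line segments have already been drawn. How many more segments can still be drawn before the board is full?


Grid: 3 x 7 boxes, i.e. 4 rows and 8 columns of dots.
Horizontal edges: (rows + 1) * cols = 4 * 7 = 28
Vertical edges: rows * (cols + 1) = 3 * 8 = 24
Total edges: 28 + 24 = 52
Edges drawn: 35
Remaining: 52 - 35 = 17

17


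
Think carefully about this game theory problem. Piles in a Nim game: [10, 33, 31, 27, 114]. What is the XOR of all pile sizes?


We need the XOR (exclusive or) of all pile sizes.
After XOR-ing pile 1 (size 10): 0 XOR 10 = 10
After XOR-ing pile 2 (size 33): 10 XOR 33 = 43
After XOR-ing pile 3 (size 31): 43 XOR 31 = 52
After XOR-ing pile 4 (size 27): 52 XOR 27 = 47
After XOR-ing pile 5 (size 114): 47 XOR 114 = 93
The Nim-value of this position is 93.

93


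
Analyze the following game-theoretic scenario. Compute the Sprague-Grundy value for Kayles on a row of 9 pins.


Kayles: a move removes 1 or 2 adjacent pins from a contiguous row.
Removing pins from a row of k leaves two independent rows (a, b) with a + b = k - 1 (one pin) or a + b = k - 2 (two pins); an end removal gives a = 0.
By Sprague-Grundy, G(k) = mex{ G(a) XOR G(b) } over all these splits. G(0) = 0.
G(1): splits (0,0):0^0=0 -> mex({0}) = 1
G(2): splits (0,1):0^1=1 (0,0):0^0=0 -> mex({0, 1}) = 2
G(3): splits (0,2):0^2=2 (1,1):1^1=0 (0,1):0^1=1 -> mex({0, 1, 2}) = 3
G(4): splits (0,3):0^3=3 (1,2):1^2=3 (0,2):0^2=2 (1,1):1^1=0 -> mex({0, 2, 3}) = 1
G(5): splits (0,4):0^1=1 (1,3):1^3=2 (2,2):2^2=0 (0,3):0^3=3 (1,2):1^2=3 -> mex({0, 1, 2, 3}) = 4
G(6) = mex({0, 1, 2, 4}) = 3
G(7) = mex({0, 1, 3, 4, 5}) = 2
G(8) = mex({0, 2, 3, 5, 6}) = 1
G(9) = mex({0, 1, 2, 3, 6, 7}) = 4
Therefore G(9) = 4.

4


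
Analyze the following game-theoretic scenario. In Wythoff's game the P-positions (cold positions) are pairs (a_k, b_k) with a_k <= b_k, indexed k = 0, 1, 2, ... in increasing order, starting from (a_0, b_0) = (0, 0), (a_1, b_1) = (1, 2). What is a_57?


By Wythoff's theorem, a_k = floor(k * phi) and b_k = floor(k * phi^2) = a_k + k, where phi = (1 + sqrt(5))/2 is the golden ratio.
phi = (1 + sqrt(5))/2 = 1.618034
k = 57
k * phi = 57 * 1.618034 = 92.227937
a_57 = floor(k * phi) = 92

92


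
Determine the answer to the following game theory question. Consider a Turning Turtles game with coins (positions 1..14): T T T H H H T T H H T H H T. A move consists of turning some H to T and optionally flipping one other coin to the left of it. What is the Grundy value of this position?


Coins: T T T H H H T T H H T H H T
Key fact: a single head at position k behaves exactly like a Nim heap of size k (turning it to T and optionally flipping a coin at j < k corresponds to moving the heap from k to j, or to 0), and heads combine as a disjunctive sum (two heads at the same place would cancel, matching j XOR j = 0). So the Nim-value is the XOR of the 1-indexed positions of the heads.
Face-up positions (1-indexed): [4, 5, 6, 9, 10, 12, 13]
XOR 0 with 4: 0 XOR 4 = 4
XOR 4 with 5: 4 XOR 5 = 1
XOR 1 with 6: 1 XOR 6 = 7
XOR 7 with 9: 7 XOR 9 = 14
XOR 14 with 10: 14 XOR 10 = 4
XOR 4 with 12: 4 XOR 12 = 8
XOR 8 with 13: 8 XOR 13 = 5
Nim-value = 5

5


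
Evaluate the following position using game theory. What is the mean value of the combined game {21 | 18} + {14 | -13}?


G1 = {21 | 18}, G2 = {14 | -13}
Each is a switch {a | b} with numbers a > b; its mean value is (a + b)/2, and mean value is additive over game sums: m(G1 + G2) = m(G1) + m(G2).
Mean of G1 = (21 + (18))/2 = 39/2 = 39/2
Mean of G2 = (14 + (-13))/2 = 1/2 = 1/2
Mean of G1 + G2 = 39/2 + 1/2 = 20

20


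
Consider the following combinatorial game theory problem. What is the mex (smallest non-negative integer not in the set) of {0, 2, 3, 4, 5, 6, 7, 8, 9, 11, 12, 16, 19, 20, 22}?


Set = {0, 2, 3, 4, 5, 6, 7, 8, 9, 11, 12, 16, 19, 20, 22}
0 is in the set.
1 is NOT in the set. This is the mex.
mex = 1

1


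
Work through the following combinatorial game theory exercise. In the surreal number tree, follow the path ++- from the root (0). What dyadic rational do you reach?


Sign expansion: ++-
Rule: track bounds (lo, hi), initially (-inf, +inf). On '+', the current value becomes lo and we move to the simplest number in (value, hi): value + 1 if hi = +inf, otherwise the midpoint (value + hi)/2. On '-', the current value becomes hi and we move to value - 1 if lo = -inf, otherwise the midpoint (lo + value)/2.
Start at 0.
Step 1: sign = +, move right. Bounds: (0, +inf). Value = 1
Step 2: sign = +, move right. Bounds: (1, +inf). Value = 2
Step 3: sign = -, move left. Bounds: (1, 2). Value = 3/2
The surreal number with sign expansion ++- is 3/2.

3/2


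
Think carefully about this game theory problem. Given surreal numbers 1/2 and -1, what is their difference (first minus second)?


x = 1/2, y = -1
Converting to common denominator: 2
x = 1/2, y = -2/2
x - y = 1/2 - -1 = 3/2

3/2


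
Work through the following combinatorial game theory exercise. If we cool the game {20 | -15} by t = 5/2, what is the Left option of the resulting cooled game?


Original game: {20 | -15} (a switch {a | b} with a > b).
Cooling by t (for t below the temperature (a - b)/2 = 35/2) taxes each move by t: {a | b} cooled by t is {a - t | b + t}.
Cooling amount: t = 5/2
Cooled Left option: 20 - 5/2 = 35/2
Cooled Right option: -15 + 5/2 = -25/2
Cooled game: {35/2 | -25/2}
Left option = 35/2

35/2


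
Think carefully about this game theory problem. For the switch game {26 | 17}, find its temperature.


The game is {26 | 17}, a switch {a | b} with numbers a > b.
Cooling {a | b} by t gives {a - t | b + t}, which stops being hot when a - t = b + t, i.e. at t = (a - b)/2. So the temperature of a switch is (a - b)/2.
Temperature = (Left option - Right option) / 2
= (26 - (17)) / 2
= 9 / 2
= 9/2

9/2


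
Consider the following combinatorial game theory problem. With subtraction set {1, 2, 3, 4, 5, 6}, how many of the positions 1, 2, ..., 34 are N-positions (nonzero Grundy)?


Subtraction set S = {1, 2, 3, 4, 5, 6}, so G(n) = n mod 7.
G(n) = 0 when n is a multiple of 7.
Multiples of 7 in [1, 34]: 4
N-positions (nonzero Grundy) = 34 - 4 = 30

30


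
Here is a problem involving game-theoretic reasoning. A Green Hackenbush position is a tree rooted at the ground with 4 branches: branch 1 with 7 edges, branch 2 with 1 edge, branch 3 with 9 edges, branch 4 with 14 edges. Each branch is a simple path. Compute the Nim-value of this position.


The tree has 4 branches from the ground vertex.
In Green Hackenbush, the Nim-value of a simple path of length k is k.
Branch 1: length 7, Nim-value = 7
Branch 2: length 1, Nim-value = 1
Branch 3: length 9, Nim-value = 9
Branch 4: length 14, Nim-value = 14
Total Nim-value = XOR of all branch values:
0 XOR 7 = 7
7 XOR 1 = 6
6 XOR 9 = 15
15 XOR 14 = 1
Nim-value of the tree = 1

1


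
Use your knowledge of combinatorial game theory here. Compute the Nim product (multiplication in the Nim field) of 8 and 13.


Nim multiplication is bilinear over XOR: (u XOR v) * w = (u*w) XOR (v*w).
So we split each operand into its bit components and XOR the pairwise Nim products.
8 = 8 (as XOR of powers of 2).
13 = 1 + 4 + 8 (as XOR of powers of 2).
Using the standard Nim-product table on single bits:
  2*2 = 3,   2*4 = 8,   2*8 = 12,
  4*4 = 6,   4*8 = 11,  8*8 = 13,
and  1*x = x (identity), k*l = l*k (commutative).
Pairwise Nim products:
  8 * 1 = 8
  8 * 4 = 11
  8 * 8 = 13
XOR them: 8 XOR 11 XOR 13 = 14.
Result: 8 * 13 = 14 (in Nim).

14


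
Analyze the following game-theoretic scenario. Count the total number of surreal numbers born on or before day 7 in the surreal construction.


Day 0: {|} = 0 is born. Count = 1.
Day n: the number of surreal numbers born by day n is 2^(n+1) - 1.
By day 0: 2^1 - 1 = 1
By day 1: 2^2 - 1 = 3
By day 2: 2^3 - 1 = 7
By day 3: 2^4 - 1 = 15
By day 4: 2^5 - 1 = 31
By day 5: 2^6 - 1 = 63
By day 6: 2^7 - 1 = 127
By day 7: 2^8 - 1 = 255
By day 7: 255 surreal numbers.

255


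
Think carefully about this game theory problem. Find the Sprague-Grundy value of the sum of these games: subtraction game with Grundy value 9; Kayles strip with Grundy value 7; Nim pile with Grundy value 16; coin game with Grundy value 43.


By the Sprague-Grundy theorem, the Grundy value of a sum of games is the XOR of individual Grundy values.
subtraction game: Grundy value = 9. Running XOR: 0 XOR 9 = 9
Kayles strip: Grundy value = 7. Running XOR: 9 XOR 7 = 14
Nim pile: Grundy value = 16. Running XOR: 14 XOR 16 = 30
coin game: Grundy value = 43. Running XOR: 30 XOR 43 = 53
The combined Grundy value is 53.

53


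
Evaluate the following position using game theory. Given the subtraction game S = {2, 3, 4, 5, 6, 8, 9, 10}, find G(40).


The subtraction set is S = {2, 3, 4, 5, 6, 8, 9, 10}.
G(k) = mex{ G(k - s) : s in S, s <= k }. We compute iteratively: G(0) = 0.
G(1) = mex({}) = 0
G(2) = mex({0}) = 1
G(3) = mex({0}) = 1
G(4) = mex({0, 1}) = 2
G(5) = mex({0, 1}) = 2
G(6) = mex({0, 1, 2}) = 3
G(7) = mex({0, 1, 2}) = 3
G(8) = mex({0, 1, 2, 3}) = 4
G(9) = mex({0, 1, 2, 3}) = 4
G(10) = mex({0, 1, 2, 3, 4}) = 5
G(11) = mex({0, 1, 2, 3, 4}) = 5
G(12) = mex({1, 2, 3, 4, 5}) = 0
G(13) = mex({1, 2, 3, 4, 5}) = 0
G(14) = mex({0, 2, 3, 4, 5}) = 1
G(15) = mex({0, 2, 3, 4, 5}) = 1
G(16) = mex({0, 1, 3, 4, 5}) = 2
G(17) = mex({0, 1, 3, 4, 5}) = 2
G(18) = mex({0, 1, 2, 4, 5}) = 3
G(19) = mex({0, 1, 2, 4, 5}) = 3
G(20) = mex({0, 1, 2, 3, 5}) = 4
G(21) = mex({0, 1, 2, 3, 5}) = 4
Observe that G(12)..G(21) = 0, 0, 1, 1, 2, 2, 3, 3, 4, 4 repeats G(0)..G(9) = 0, 0, 1, 1, 2, 2, 3, 3, 4, 4.
For k >= max(S) = 10, G(k) is determined by the previous 10 values G(k-10)..G(k-1); a window of 10 consecutive values has recurred shifted by 12, so by induction G(k + 12) = G(k) for all k >= 0: the sequence is periodic from the start with period 12.
One period: G(0..11) = 0, 0, 1, 1, 2, 2, 3, 3, 4, 4, 5, 5.
40 mod 12 = 4, so G(40) = G(4) = 2.

2


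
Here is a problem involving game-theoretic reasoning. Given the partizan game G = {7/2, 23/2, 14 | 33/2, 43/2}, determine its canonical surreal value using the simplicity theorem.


Left options: {7/2, 23/2, 14}, max = 14
Right options: {33/2, 43/2}, min = 33/2
All options are numbers and max(Left) < min(Right), so by the simplicity theorem the value is the simplest (earliest-born) number strictly between 14 and 33/2.
Integers 15 through 16 all lie strictly between 14 and 33/2.
Among integers, the simplest (lowest birthday = smallest |n|; 0 is born on day 0, +-n on day n) is 15.
No non-integer in the interval can be simpler: if x is a non-integer in the interval, then floor(x) or ceil(x) also lies in the interval (the interval contains an integer), and both are proper prefixes of x's sign expansion, i.e. born earlier. So the game value is 15.
Game value = 15

15


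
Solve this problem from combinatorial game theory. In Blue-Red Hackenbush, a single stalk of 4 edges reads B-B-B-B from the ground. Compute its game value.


Edges (from ground): B-B-B-B
By Berlekamp's sign-expansion rule, a Blue-Red Hackenbush stalk has the value of the surreal number whose sign sequence is the edge sequence with B -> + and R -> -.
Sign sequence: ++++
Trace the sign expansion in the surreal number tree, starting from 0:
Edge 1: B (sign +) -> bounds (0, +inf), value = 1
Edge 2: B (sign +) -> bounds (1, +inf), value = 2
Edge 3: B (sign +) -> bounds (2, +inf), value = 3
Edge 4: B (sign +) -> bounds (3, +inf), value = 4
Game value = 4

4


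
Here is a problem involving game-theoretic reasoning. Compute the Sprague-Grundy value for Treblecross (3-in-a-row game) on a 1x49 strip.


Treblecross: place X on empty cells; 3-in-a-row wins.
Playing within two cells of an existing X lets the opponent win at once, so sensible play treats the cells i-2..i+2 around each X as dead. The player left with no safe cell loses, so this is a normal-play take-away game on strips of safe cells.
Placing X at cell i (0-indexed) of a strip of k safe cells leaves independent strips of sizes max(0, i-2) and max(0, k-i-3). Hence G(k) = mex{ G(max(0,i-2)) XOR G(max(0,k-i-3)) : 0 <= i < k }, with G(0) = 0.
G(1): splits (0,0):0^0=0 -> mex({0}) = 1
G(2): splits (0,0):0^0=0 -> mex({0}) = 1
G(3): splits (0,0):0^0=0 -> mex({0}) = 1
G(4): splits (0,1):0^1=1 (0,0):0^0=0 -> mex({0, 1}) = 2
G(5): splits (0,2):0^1=1 (0,1):0^1=1 (0,0):0^0=0 -> mex({0, 1}) = 2
G(6) = mex({1}) = 0
G(7) = mex({0, 1, 2}) = 3
G(8) = mex({0, 1, 2}) = 3
G(9) = mex({0, 2}) = 1
G(10) = mex({0, 2, 3}) = 1
G(11) = mex({0, 3}) = 1
G(12) = mex({1, 3}) = 0
G(13) = mex({0, 1, 2, 3}) = 4
G(14) = mex({0, 1, 2}) = 3
G(15) = mex({0, 1, 2}) = 3
G(16) = mex({0, 1, 2, 4}) = 3
G(17) = mex({0, 1, 3, 4}) = 2
G(18) = mex({0, 1, 3, 4}) = 2
G(19) = mex({0, 1, 3, 5}) = 2
G(20) = mex({0, 1, 2, 3, 5}) = 4
G(21) = mex({0, 1, 2, 3, 5}) = 4
G(22) = mex({1, 2, 6}) = 0
G(23) = mex({0, 1, 2, 3, 4, 6}) = 5
G(24) = mex({0, 1, 2, 3, 4}) = 5
G(25) = mex({0, 1, 3, 4, 7}) = 2
G(26) = mex({0, 1, 3, 4, 5, 7}) = 2
G(27) = mex({0, 1, 3, 5}) = 2
G(28) = mex({0, 1, 2, 5}) = 3
G(29) = mex({0, 1, 2, 4, 5, 6}) = 3
G(30) = mex({1, 2, 4, 6}) = 0
G(31) = mex({0, 1, 2, 3, 4, 6}) = 5
G(32) = mex({1, 2, 3, 4, 7}) = 0
G(33) = mex({0, 3, 7}) = 1
G(34) = mex({0, 2, 3, 5, 7}) = 1
G(35) = mex({0, 2, 3, 5, 6}) = 1
G(36) = mex({0, 1, 2, 5, 6}) = 3
G(37) = mex({0, 1, 2, 4, 5, 6}) = 3
G(38) = mex({0, 1, 2, 4}) = 3
G(39) = mex({0, 1, 2, 3, 4, 7}) = 5
G(40) = mex({0, 1, 2, 3, 4, 5, 7}) = 6
G(41) = mex({0, 1, 2, 3, 5, 7}) = 4
G(42) = mex({0, 1, 2, 3, 5, 6, 7}) = 4
G(43) = mex({0, 2, 3, 5, 6}) = 1
G(44) = mex({1, 2, 3, 4, 5, 6}) = 0
G(45) = mex({0, 1, 2, 3, 4, 6, 7}) = 5
G(46) = mex({0, 1, 2, 3, 4, 7}) = 5
G(47) = mex({0, 1, 2, 3, 4, 5, 7}) = 6
G(48) = mex({0, 1, 2, 3, 4, 5, 7}) = 6
G(49) = mex({0, 1, 3, 4, 5, 7}) = 2
Therefore G(49) = 2.

2


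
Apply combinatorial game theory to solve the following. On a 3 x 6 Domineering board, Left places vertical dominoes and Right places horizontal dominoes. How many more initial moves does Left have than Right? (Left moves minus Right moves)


Board is 3 x 6 (rows x cols).
Left (vertical) placements: (rows-1) * cols = 2 * 6 = 12
Right (horizontal) placements: rows * (cols-1) = 3 * 5 = 15
Advantage = Left - Right = 12 - 15 = -3

-3


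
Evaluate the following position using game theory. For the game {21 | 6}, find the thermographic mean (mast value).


Game = {21 | 6}, a switch {a | b} with numbers a > b.
Its thermograph has left wall a - t and right wall b + t, which meet at t = (a - b)/2, where both equal (a + b)/2. So the mast (mean value) is at (a + b)/2.
Mean = (21 + (6))/2 = 27/2 = 27/2

27/2


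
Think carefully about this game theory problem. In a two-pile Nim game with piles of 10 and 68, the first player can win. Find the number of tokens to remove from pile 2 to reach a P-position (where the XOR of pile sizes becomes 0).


Piles: 10 and 68
Current XOR: 10 XOR 68 = 78 (non-zero, so this is an N-position).
To make the XOR zero, we need to find a move that balances the piles.
For pile 2 (size 68): target = 68 XOR 78 = 10
We reduce pile 2 from 68 to 10.
Tokens removed: 68 - 10 = 58
Verification: 10 XOR 10 = 0

58


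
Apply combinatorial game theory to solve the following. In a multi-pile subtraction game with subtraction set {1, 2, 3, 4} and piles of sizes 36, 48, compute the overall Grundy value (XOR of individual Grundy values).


Subtraction set: {1, 2, 3, 4}
For this subtraction set, G(n) = n mod 5 (period = max + 1 = 5).
Pile 1 (size 36): G(36) = 36 mod 5 = 1
Pile 2 (size 48): G(48) = 48 mod 5 = 3
Total Grundy value = XOR of all: 1 XOR 3 = 2

2


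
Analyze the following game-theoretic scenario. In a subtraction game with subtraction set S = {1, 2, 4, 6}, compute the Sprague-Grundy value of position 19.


The subtraction set is S = {1, 2, 4, 6}.
G(k) = mex{ G(k - s) : s in S, s <= k }. We compute iteratively: G(0) = 0.
G(1) = mex({0}) = 1
G(2) = mex({0, 1}) = 2
G(3) = mex({1, 2}) = 0
G(4) = mex({0, 2}) = 1
G(5) = mex({0, 1}) = 2
G(6) = mex({0, 1, 2}) = 3
G(7) = mex({0, 1, 2, 3}) = 4
G(8) = mex({1, 2, 3, 4}) = 0
G(9) = mex({0, 2, 4}) = 1
G(10) = mex({0, 1, 3}) = 2
G(11) = mex({1, 2, 4}) = 0
G(12) = mex({0, 2, 3}) = 1
G(13) = mex({0, 1, 4}) = 2
Observe that G(8)..G(13) = 0, 1, 2, 0, 1, 2 repeats G(0)..G(5) = 0, 1, 2, 0, 1, 2.
For k >= max(S) = 6, G(k) is determined by the previous 6 values G(k-6)..G(k-1); a window of 6 consecutive values has recurred shifted by 8, so by induction G(k + 8) = G(k) for all k >= 0: the sequence is periodic from the start with period 8.
One period: G(0..7) = 0, 1, 2, 0, 1, 2, 3, 4.
19 mod 8 = 3, so G(19) = G(3) = 0.

0


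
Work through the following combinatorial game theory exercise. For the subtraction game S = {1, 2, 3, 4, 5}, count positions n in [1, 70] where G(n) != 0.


Subtraction set S = {1, 2, 3, 4, 5}, so G(n) = n mod 6.
G(n) = 0 when n is a multiple of 6.
Multiples of 6 in [1, 70]: 11
N-positions (nonzero Grundy) = 70 - 11 = 59

59


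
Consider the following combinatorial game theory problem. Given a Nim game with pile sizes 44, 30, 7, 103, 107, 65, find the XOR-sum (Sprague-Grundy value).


We need the XOR (exclusive or) of all pile sizes.
After XOR-ing pile 1 (size 44): 0 XOR 44 = 44
After XOR-ing pile 2 (size 30): 44 XOR 30 = 50
After XOR-ing pile 3 (size 7): 50 XOR 7 = 53
After XOR-ing pile 4 (size 103): 53 XOR 103 = 82
After XOR-ing pile 5 (size 107): 82 XOR 107 = 57
After XOR-ing pile 6 (size 65): 57 XOR 65 = 120
The Nim-value of this position is 120.

120


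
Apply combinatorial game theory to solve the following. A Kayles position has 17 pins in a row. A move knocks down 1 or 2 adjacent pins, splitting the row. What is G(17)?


Kayles: a move removes 1 or 2 adjacent pins from a contiguous row.
Removing pins from a row of k leaves two independent rows (a, b) with a + b = k - 1 (one pin) or a + b = k - 2 (two pins); an end removal gives a = 0.
By Sprague-Grundy, G(k) = mex{ G(a) XOR G(b) } over all these splits. G(0) = 0.
G(1): splits (0,0):0^0=0 -> mex({0}) = 1
G(2): splits (0,1):0^1=1 (0,0):0^0=0 -> mex({0, 1}) = 2
G(3): splits (0,2):0^2=2 (1,1):1^1=0 (0,1):0^1=1 -> mex({0, 1, 2}) = 3
G(4): splits (0,3):0^3=3 (1,2):1^2=3 (0,2):0^2=2 (1,1):1^1=0 -> mex({0, 2, 3}) = 1
G(5): splits (0,4):0^1=1 (1,3):1^3=2 (2,2):2^2=0 (0,3):0^3=3 (1,2):1^2=3 -> mex({0, 1, 2, 3}) = 4
G(6) = mex({0, 1, 2, 4}) = 3
G(7) = mex({0, 1, 3, 4, 5}) = 2
G(8) = mex({0, 2, 3, 5, 6}) = 1
G(9) = mex({0, 1, 2, 3, 6, 7}) = 4
G(10) = mex({0, 1, 3, 4, 5, 7}) = 2
G(11) = mex({0, 1, 2, 3, 4, 5}) = 6
G(12) = mex({0, 1, 2, 3, 5, 6, 7}) = 4
G(13) = mex({0, 2, 3, 4, 6, 7}) = 1
G(14) = mex({0, 1, 4, 5, 6, 7}) = 2
G(15) = mex({0, 1, 2, 3, 4, 5, 6}) = 7
G(16) = mex({0, 2, 3, 5, 6, 7}) = 1
G(17) = mex({0, 1, 2, 3, 5, 6, 7}) = 4
Therefore G(17) = 4.

4


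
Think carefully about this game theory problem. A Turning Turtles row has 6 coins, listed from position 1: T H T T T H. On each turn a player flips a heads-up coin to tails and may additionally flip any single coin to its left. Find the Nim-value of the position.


Coins: T H T T T H
Key fact: a single head at position k behaves exactly like a Nim heap of size k (turning it to T and optionally flipping a coin at j < k corresponds to moving the heap from k to j, or to 0), and heads combine as a disjunctive sum (two heads at the same place would cancel, matching j XOR j = 0). So the Nim-value is the XOR of the 1-indexed positions of the heads.
Face-up positions (1-indexed): [2, 6]
XOR 0 with 2: 0 XOR 2 = 2
XOR 2 with 6: 2 XOR 6 = 4
Nim-value = 4

4


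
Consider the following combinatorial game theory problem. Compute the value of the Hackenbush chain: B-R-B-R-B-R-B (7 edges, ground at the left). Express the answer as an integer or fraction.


Edges (from ground): B-R-B-R-B-R-B
By Berlekamp's sign-expansion rule, a Blue-Red Hackenbush stalk has the value of the surreal number whose sign sequence is the edge sequence with B -> + and R -> -.
Sign sequence: +-+-+-+
Trace the sign expansion in the surreal number tree, starting from 0:
Edge 1: B (sign +) -> bounds (0, +inf), value = 1
Edge 2: R (sign -) -> bounds (0, 1), value = 1/2
Edge 3: B (sign +) -> bounds (1/2, 1), value = 3/4
Edge 4: R (sign -) -> bounds (1/2, 3/4), value = 5/8
Edge 5: B (sign +) -> bounds (5/8, 3/4), value = 11/16
Edge 6: R (sign -) -> bounds (5/8, 11/16), value = 21/32
Edge 7: B (sign +) -> bounds (21/32, 11/16), value = 43/64
Game value = 43/64

43/64


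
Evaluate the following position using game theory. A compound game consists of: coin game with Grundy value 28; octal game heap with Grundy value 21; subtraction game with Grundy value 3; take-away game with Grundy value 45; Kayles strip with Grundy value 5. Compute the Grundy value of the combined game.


By the Sprague-Grundy theorem, the Grundy value of a sum of games is the XOR of individual Grundy values.
coin game: Grundy value = 28. Running XOR: 0 XOR 28 = 28
octal game heap: Grundy value = 21. Running XOR: 28 XOR 21 = 9
subtraction game: Grundy value = 3. Running XOR: 9 XOR 3 = 10
take-away game: Grundy value = 45. Running XOR: 10 XOR 45 = 39
Kayles strip: Grundy value = 5. Running XOR: 39 XOR 5 = 34
The combined Grundy value is 34.

34


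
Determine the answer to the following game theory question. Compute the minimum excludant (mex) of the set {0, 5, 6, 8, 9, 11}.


Set = {0, 5, 6, 8, 9, 11}
0 is in the set.
1 is NOT in the set. This is the mex.
mex = 1

1


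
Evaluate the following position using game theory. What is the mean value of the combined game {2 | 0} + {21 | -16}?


G1 = {2 | 0}, G2 = {21 | -16}
Each is a switch {a | b} with numbers a > b; its mean value is (a + b)/2, and mean value is additive over game sums: m(G1 + G2) = m(G1) + m(G2).
Mean of G1 = (2 + (0))/2 = 2/2 = 1
Mean of G2 = (21 + (-16))/2 = 5/2 = 5/2
Mean of G1 + G2 = 1 + 5/2 = 7/2

7/2


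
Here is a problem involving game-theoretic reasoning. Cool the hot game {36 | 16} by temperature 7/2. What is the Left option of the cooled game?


Original game: {36 | 16} (a switch {a | b} with a > b).
Cooling by t (for t below the temperature (a - b)/2 = 10) taxes each move by t: {a | b} cooled by t is {a - t | b + t}.
Cooling amount: t = 7/2
Cooled Left option: 36 - 7/2 = 65/2
Cooled Right option: 16 + 7/2 = 39/2
Cooled game: {65/2 | 39/2}
Left option = 65/2

65/2


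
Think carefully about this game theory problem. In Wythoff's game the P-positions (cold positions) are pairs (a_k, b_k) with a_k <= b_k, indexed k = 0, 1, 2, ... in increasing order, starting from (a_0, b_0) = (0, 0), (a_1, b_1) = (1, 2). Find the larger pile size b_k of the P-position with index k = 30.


By Wythoff's theorem, a_k = floor(k * phi) and b_k = floor(k * phi^2) = a_k + k, where phi = (1 + sqrt(5))/2 is the golden ratio.
phi = (1 + sqrt(5))/2 = 1.618034
phi^2 = phi + 1 = 2.618034
k = 30
k * phi^2 = 30 * 2.618034 = 78.541020
b_30 = floor(k * phi^2) = 78 (check: a_30 + k = 48 + 30 = 78)

78


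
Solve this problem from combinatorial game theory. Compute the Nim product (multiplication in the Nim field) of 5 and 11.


Nim multiplication is bilinear over XOR: (u XOR v) * w = (u*w) XOR (v*w).
So we split each operand into its bit components and XOR the pairwise Nim products.
5 = 1 + 4 (as XOR of powers of 2).
11 = 1 + 2 + 8 (as XOR of powers of 2).
Using the standard Nim-product table on single bits:
  2*2 = 3,   2*4 = 8,   2*8 = 12,
  4*4 = 6,   4*8 = 11,  8*8 = 13,
and  1*x = x (identity), k*l = l*k (commutative).
Pairwise Nim products:
  1 * 1 = 1
  1 * 2 = 2
  1 * 8 = 8
  4 * 1 = 4
  4 * 2 = 8
  4 * 8 = 11
XOR them: 1 XOR 2 XOR 8 XOR 4 XOR 8 XOR 11 = 12.
Result: 5 * 11 = 12 (in Nim).

12


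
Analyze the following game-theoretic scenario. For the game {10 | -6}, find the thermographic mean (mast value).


Game = {10 | -6}, a switch {a | b} with numbers a > b.
Its thermograph has left wall a - t and right wall b + t, which meet at t = (a - b)/2, where both equal (a + b)/2. So the mast (mean value) is at (a + b)/2.
Mean = (10 + (-6))/2 = 4/2 = 2

2


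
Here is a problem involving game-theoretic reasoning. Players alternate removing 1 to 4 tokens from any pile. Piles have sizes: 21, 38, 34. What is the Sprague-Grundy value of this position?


Subtraction set: {1, 2, 3, 4}
For this subtraction set, G(n) = n mod 5 (period = max + 1 = 5).
Pile 1 (size 21): G(21) = 21 mod 5 = 1
Pile 2 (size 38): G(38) = 38 mod 5 = 3
Pile 3 (size 34): G(34) = 34 mod 5 = 4
Total Grundy value = XOR of all: 1 XOR 3 XOR 4 = 6

6


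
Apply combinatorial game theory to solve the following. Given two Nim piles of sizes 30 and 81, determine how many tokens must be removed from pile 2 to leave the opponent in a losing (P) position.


Piles: 30 and 81
Current XOR: 30 XOR 81 = 79 (non-zero, so this is an N-position).
To make the XOR zero, we need to find a move that balances the piles.
For pile 2 (size 81): target = 81 XOR 79 = 30
We reduce pile 2 from 81 to 30.
Tokens removed: 81 - 30 = 51
Verification: 30 XOR 30 = 0

51


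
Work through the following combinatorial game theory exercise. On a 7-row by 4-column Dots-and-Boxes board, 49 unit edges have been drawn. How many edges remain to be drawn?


Grid: 7 x 4 boxes, i.e. 8 rows and 5 columns of dots.
Horizontal edges: (rows + 1) * cols = 8 * 4 = 32
Vertical edges: rows * (cols + 1) = 7 * 5 = 35
Total edges: 32 + 35 = 67
Edges drawn: 49
Remaining: 67 - 49 = 18

18


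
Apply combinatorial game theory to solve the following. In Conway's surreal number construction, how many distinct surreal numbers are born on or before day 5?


Day 0: {|} = 0 is born. Count = 1.
Day n: the number of surreal numbers born by day n is 2^(n+1) - 1.
By day 0: 2^1 - 1 = 1
By day 1: 2^2 - 1 = 3
By day 2: 2^3 - 1 = 7
By day 3: 2^4 - 1 = 15
By day 4: 2^5 - 1 = 31
By day 5: 2^6 - 1 = 63
By day 5: 63 surreal numbers.

63


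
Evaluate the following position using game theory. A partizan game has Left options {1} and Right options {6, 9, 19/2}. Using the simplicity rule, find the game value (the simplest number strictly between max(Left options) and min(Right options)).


Left options: {1}, max = 1
Right options: {6, 9, 19/2}, min = 6
All options are numbers and max(Left) < min(Right), so by the simplicity theorem the value is the simplest (earliest-born) number strictly between 1 and 6.
Integers 2 through 5 all lie strictly between 1 and 6.
Among integers, the simplest (lowest birthday = smallest |n|; 0 is born on day 0, +-n on day n) is 2.
No non-integer in the interval can be simpler: if x is a non-integer in the interval, then floor(x) or ceil(x) also lies in the interval (the interval contains an integer), and both are proper prefixes of x's sign expansion, i.e. born earlier. So the game value is 2.
Game value = 2

2


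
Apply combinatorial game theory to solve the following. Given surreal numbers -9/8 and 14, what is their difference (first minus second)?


x = -9/8, y = 14
Converting to common denominator: 8
x = -9/8, y = 112/8
x - y = -9/8 - 14 = -121/8

-121/8


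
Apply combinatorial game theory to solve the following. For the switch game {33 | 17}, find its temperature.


The game is {33 | 17}, a switch {a | b} with numbers a > b.
Cooling {a | b} by t gives {a - t | b + t}, which stops being hot when a - t = b + t, i.e. at t = (a - b)/2. So the temperature of a switch is (a - b)/2.
Temperature = (Left option - Right option) / 2
= (33 - (17)) / 2
= 16 / 2
= 8

8


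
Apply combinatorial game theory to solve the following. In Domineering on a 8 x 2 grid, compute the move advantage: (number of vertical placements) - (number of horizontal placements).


Board is 8 x 2 (rows x cols).
Left (vertical) placements: (rows-1) * cols = 7 * 2 = 14
Right (horizontal) placements: rows * (cols-1) = 8 * 1 = 8
Advantage = Left - Right = 14 - 8 = 6

6


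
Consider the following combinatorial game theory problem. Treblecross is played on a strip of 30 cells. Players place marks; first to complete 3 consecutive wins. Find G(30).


Treblecross: place X on empty cells; 3-in-a-row wins.
Playing within two cells of an existing X lets the opponent win at once, so sensible play treats the cells i-2..i+2 around each X as dead. The player left with no safe cell loses, so this is a normal-play take-away game on strips of safe cells.
Placing X at cell i (0-indexed) of a strip of k safe cells leaves independent strips of sizes max(0, i-2) and max(0, k-i-3). Hence G(k) = mex{ G(max(0,i-2)) XOR G(max(0,k-i-3)) : 0 <= i < k }, with G(0) = 0.
G(1): splits (0,0):0^0=0 -> mex({0}) = 1
G(2): splits (0,0):0^0=0 -> mex({0}) = 1
G(3): splits (0,0):0^0=0 -> mex({0}) = 1
G(4): splits (0,1):0^1=1 (0,0):0^0=0 -> mex({0, 1}) = 2
G(5): splits (0,2):0^1=1 (0,1):0^1=1 (0,0):0^0=0 -> mex({0, 1}) = 2
G(6) = mex({1}) = 0
G(7) = mex({0, 1, 2}) = 3
G(8) = mex({0, 1, 2}) = 3
G(9) = mex({0, 2}) = 1
G(10) = mex({0, 2, 3}) = 1
G(11) = mex({0, 3}) = 1
G(12) = mex({1, 3}) = 0
G(13) = mex({0, 1, 2, 3}) = 4
G(14) = mex({0, 1, 2}) = 3
G(15) = mex({0, 1, 2}) = 3
G(16) = mex({0, 1, 2, 4}) = 3
G(17) = mex({0, 1, 3, 4}) = 2
G(18) = mex({0, 1, 3, 4}) = 2
G(19) = mex({0, 1, 3, 5}) = 2
G(20) = mex({0, 1, 2, 3, 5}) = 4
G(21) = mex({0, 1, 2, 3, 5}) = 4
G(22) = mex({1, 2, 6}) = 0
G(23) = mex({0, 1, 2, 3, 4, 6}) = 5
G(24) = mex({0, 1, 2, 3, 4}) = 5
G(25) = mex({0, 1, 3, 4, 7}) = 2
G(26) = mex({0, 1, 3, 4, 5, 7}) = 2
G(27) = mex({0, 1, 3, 5}) = 2
G(28) = mex({0, 1, 2, 5}) = 3
G(29) = mex({0, 1, 2, 4, 5, 6}) = 3
G(30) = mex({1, 2, 4, 6}) = 0
Therefore G(30) = 0.

0


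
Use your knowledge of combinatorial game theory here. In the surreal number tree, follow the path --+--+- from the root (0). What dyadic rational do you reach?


Sign expansion: --+--+-
Rule: track bounds (lo, hi), initially (-inf, +inf). On '+', the current value becomes lo and we move to the simplest number in (value, hi): value + 1 if hi = +inf, otherwise the midpoint (value + hi)/2. On '-', the current value becomes hi and we move to value - 1 if lo = -inf, otherwise the midpoint (lo + value)/2.
Start at 0.
Step 1: sign = -, move left. Bounds: (-inf, 0). Value = -1
Step 2: sign = -, move left. Bounds: (-inf, -1). Value = -2
Step 3: sign = +, move right. Bounds: (-2, -1). Value = -3/2
Step 4: sign = -, move left. Bounds: (-2, -3/2). Value = -7/4
Step 5: sign = -, move left. Bounds: (-2, -7/4). Value = -15/8
Step 6: sign = +, move right. Bounds: (-15/8, -7/4). Value = -29/16
Step 7: sign = -, move left. Bounds: (-15/8, -29/16). Value = -59/32
The surreal number with sign expansion --+--+- is -59/32.

-59/32


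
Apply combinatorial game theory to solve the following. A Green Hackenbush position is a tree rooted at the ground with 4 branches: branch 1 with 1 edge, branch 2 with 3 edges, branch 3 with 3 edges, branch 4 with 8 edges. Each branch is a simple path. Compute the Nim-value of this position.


The tree has 4 branches from the ground vertex.
In Green Hackenbush, the Nim-value of a simple path of length k is k.
Branch 1: length 1, Nim-value = 1
Branch 2: length 3, Nim-value = 3
Branch 3: length 3, Nim-value = 3
Branch 4: length 8, Nim-value = 8
Total Nim-value = XOR of all branch values:
0 XOR 1 = 1
1 XOR 3 = 2
2 XOR 3 = 1
1 XOR 8 = 9
Nim-value of the tree = 9

9


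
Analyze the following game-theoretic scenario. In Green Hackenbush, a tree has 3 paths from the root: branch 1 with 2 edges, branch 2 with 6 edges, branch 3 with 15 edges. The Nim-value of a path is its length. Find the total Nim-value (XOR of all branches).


The tree has 3 branches from the ground vertex.
In Green Hackenbush, the Nim-value of a simple path of length k is k.
Branch 1: length 2, Nim-value = 2
Branch 2: length 6, Nim-value = 6
Branch 3: length 15, Nim-value = 15
Total Nim-value = XOR of all branch values:
0 XOR 2 = 2
2 XOR 6 = 4
4 XOR 15 = 11
Nim-value of the tree = 11

11


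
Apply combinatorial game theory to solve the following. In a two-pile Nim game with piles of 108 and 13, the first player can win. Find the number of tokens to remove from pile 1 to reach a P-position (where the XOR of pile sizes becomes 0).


Piles: 108 and 13
Current XOR: 108 XOR 13 = 97 (non-zero, so this is an N-position).
To make the XOR zero, we need to find a move that balances the piles.
For pile 1 (size 108): target = 108 XOR 97 = 13
We reduce pile 1 from 108 to 13.
Tokens removed: 108 - 13 = 95
Verification: 13 XOR 13 = 0

95


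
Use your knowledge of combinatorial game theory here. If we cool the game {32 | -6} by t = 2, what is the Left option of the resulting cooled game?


Original game: {32 | -6} (a switch {a | b} with a > b).
Cooling by t (for t below the temperature (a - b)/2 = 19) taxes each move by t: {a | b} cooled by t is {a - t | b + t}.
Cooling amount: t = 2
Cooled Left option: 32 - 2 = 30
Cooled Right option: -6 + 2 = -4
Cooled game: {30 | -4}
Left option = 30

30
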